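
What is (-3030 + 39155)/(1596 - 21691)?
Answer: -7225/4019 ≈ -1.7977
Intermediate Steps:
(-3030 + 39155)/(1596 - 21691) = 36125/(-20095) = 36125*(-1/20095) = -7225/4019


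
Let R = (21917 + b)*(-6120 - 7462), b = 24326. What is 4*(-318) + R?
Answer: -628073698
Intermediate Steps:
R = -628072426 (R = (21917 + 24326)*(-6120 - 7462) = 46243*(-13582) = -628072426)
4*(-318) + R = 4*(-318) - 628072426 = -1272 - 628072426 = -628073698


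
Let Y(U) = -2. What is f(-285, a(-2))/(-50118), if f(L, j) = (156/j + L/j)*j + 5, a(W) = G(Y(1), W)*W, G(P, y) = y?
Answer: 62/25059 ≈ 0.0024742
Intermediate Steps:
a(W) = W² (a(W) = W*W = W²)
f(L, j) = 5 + j*(156/j + L/j) (f(L, j) = j*(156/j + L/j) + 5 = 5 + j*(156/j + L/j))
f(-285, a(-2))/(-50118) = (161 - 285)/(-50118) = -124*(-1/50118) = 62/25059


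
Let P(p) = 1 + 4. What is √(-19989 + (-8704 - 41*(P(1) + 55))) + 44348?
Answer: 44348 + I*√31153 ≈ 44348.0 + 176.5*I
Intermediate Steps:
P(p) = 5
√(-19989 + (-8704 - 41*(P(1) + 55))) + 44348 = √(-19989 + (-8704 - 41*(5 + 55))) + 44348 = √(-19989 + (-8704 - 41*60)) + 44348 = √(-19989 + (-8704 - 1*2460)) + 44348 = √(-19989 + (-8704 - 2460)) + 44348 = √(-19989 - 11164) + 44348 = √(-31153) + 44348 = I*√31153 + 44348 = 44348 + I*√31153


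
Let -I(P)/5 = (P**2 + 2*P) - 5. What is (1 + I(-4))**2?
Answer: 196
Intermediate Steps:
I(P) = 25 - 10*P - 5*P**2 (I(P) = -5*((P**2 + 2*P) - 5) = -5*(-5 + P**2 + 2*P) = 25 - 10*P - 5*P**2)
(1 + I(-4))**2 = (1 + (25 - 10*(-4) - 5*(-4)**2))**2 = (1 + (25 + 40 - 5*16))**2 = (1 + (25 + 40 - 80))**2 = (1 - 15)**2 = (-14)**2 = 196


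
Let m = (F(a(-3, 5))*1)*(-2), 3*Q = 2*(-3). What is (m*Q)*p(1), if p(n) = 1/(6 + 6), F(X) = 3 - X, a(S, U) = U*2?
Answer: -7/3 ≈ -2.3333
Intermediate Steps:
a(S, U) = 2*U
Q = -2 (Q = (2*(-3))/3 = (⅓)*(-6) = -2)
p(n) = 1/12
m = 14 (m = ((3 - 2*5)*1)*(-2) = ((3 - 1*10)*1)*(-2) = ((3 - 10)*1)*(-2) = -7*1*(-2) = -7*(-2) = 14)
(m*Q)*p(1) = (14*(-2))*(1/12) = -28*1/12 = -7/3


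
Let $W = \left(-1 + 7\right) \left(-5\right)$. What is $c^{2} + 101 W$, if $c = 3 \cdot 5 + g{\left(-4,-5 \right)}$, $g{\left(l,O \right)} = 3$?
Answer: $-2706$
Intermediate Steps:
$W = -30$ ($W = 6 \left(-5\right) = -30$)
$c = 18$ ($c = 3 \cdot 5 + 3 = 15 + 3 = 18$)
$c^{2} + 101 W = 18^{2} + 101 \left(-30\right) = 324 - 3030 = -2706$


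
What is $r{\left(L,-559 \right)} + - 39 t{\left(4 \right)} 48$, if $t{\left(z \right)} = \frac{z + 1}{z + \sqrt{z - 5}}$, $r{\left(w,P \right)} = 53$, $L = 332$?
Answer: $- \frac{36539}{17} + \frac{9360 i}{17} \approx -2149.4 + 550.59 i$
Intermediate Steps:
$t{\left(z \right)} = \frac{1 + z}{z + \sqrt{-5 + z}}$
$r{\left(L,-559 \right)} + - 39 t{\left(4 \right)} 48 = 53 + - 39 \frac{1 + 4}{4 + \sqrt{-5 + 4}} \cdot 48 = 53 + - 39 \frac{1}{4 + \sqrt{-1}} \cdot 5 \cdot 48 = 53 + - 39 \frac{1}{4 + i} 5 \cdot 48 = 53 + - 39 \frac{4 - i}{17} \cdot 5 \cdot 48 = 53 + - 39 \frac{5 \left(4 - i\right)}{17} \cdot 48 = 53 + - \frac{195 \left(4 - i\right)}{17} \cdot 48 = 53 - \frac{9360 \left(4 - i\right)}{17}$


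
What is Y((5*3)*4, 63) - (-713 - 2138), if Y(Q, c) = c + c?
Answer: 2977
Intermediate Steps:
Y(Q, c) = 2*c
Y((5*3)*4, 63) - (-713 - 2138) = 2*63 - (-713 - 2138) = 126 - 1*(-2851) = 126 + 2851 = 2977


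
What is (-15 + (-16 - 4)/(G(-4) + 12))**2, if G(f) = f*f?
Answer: 12100/49 ≈ 246.94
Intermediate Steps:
G(f) = f**2
(-15 + (-16 - 4)/(G(-4) + 12))**2 = (-15 + (-16 - 4)/((-4)**2 + 12))**2 = (-15 - 20/(16 + 12))**2 = (-15 - 20/28)**2 = (-15 - 20*1/28)**2 = (-15 - 5/7)**2 = (-110/7)**2 = 12100/49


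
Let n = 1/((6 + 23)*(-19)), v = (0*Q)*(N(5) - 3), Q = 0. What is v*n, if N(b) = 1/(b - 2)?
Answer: 0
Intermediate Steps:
N(b) = 1/(-2 + b)
v = 0 (v = (0*0)*(1/(-2 + 5) - 3) = 0*(1/3 - 3) = 0*(⅓ - 3) = 0*(-8/3) = 0)
n = -1/551 (n = 1/(29*(-19)) = 1/(-551) = -1/551 ≈ -0.0018149)
v*n = 0*(-1/551) = 0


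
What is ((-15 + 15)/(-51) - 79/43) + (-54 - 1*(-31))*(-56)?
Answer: 55305/43 ≈ 1286.2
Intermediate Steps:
((-15 + 15)/(-51) - 79/43) + (-54 - 1*(-31))*(-56) = (0*(-1/51) - 79*1/43) + (-54 + 31)*(-56) = (0 - 79/43) - 23*(-56) = -79/43 + 1288 = 55305/43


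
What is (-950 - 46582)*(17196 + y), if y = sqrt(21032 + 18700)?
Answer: -817360272 - 95064*sqrt(9933) ≈ -8.2683e+8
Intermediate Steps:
y = 2*sqrt(9933) (y = sqrt(39732) = 2*sqrt(9933) ≈ 199.33)
(-950 - 46582)*(17196 + y) = (-950 - 46582)*(17196 + 2*sqrt(9933)) = -47532*(17196 + 2*sqrt(9933)) = -817360272 - 95064*sqrt(9933)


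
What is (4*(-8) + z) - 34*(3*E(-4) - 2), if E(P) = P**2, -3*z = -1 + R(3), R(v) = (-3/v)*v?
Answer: -4784/3 ≈ -1594.7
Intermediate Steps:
R(v) = -3
z = 4/3 (z = -(-1 - 3)/3 = -1/3*(-4) = 4/3 ≈ 1.3333)
(4*(-8) + z) - 34*(3*E(-4) - 2) = (4*(-8) + 4/3) - 34*(3*(-4)**2 - 2) = (-32 + 4/3) - 34*(3*16 - 2) = -92/3 - 34*(48 - 2) = -92/3 - 34*46 = -92/3 - 1564 = -4784/3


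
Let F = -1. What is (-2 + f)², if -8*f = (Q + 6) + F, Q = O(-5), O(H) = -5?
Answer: 4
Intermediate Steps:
Q = -5
f = 0 (f = -((-5 + 6) - 1)/8 = -(1 - 1)/8 = -⅛*0 = 0)
(-2 + f)² = (-2 + 0)² = (-2)² = 4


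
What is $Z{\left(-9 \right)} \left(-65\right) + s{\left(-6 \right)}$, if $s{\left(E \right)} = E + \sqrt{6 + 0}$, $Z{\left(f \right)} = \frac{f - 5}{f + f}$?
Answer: $- \frac{509}{9} + \sqrt{6} \approx -54.106$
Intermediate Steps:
$Z{\left(f \right)} = \frac{-5 + f}{2 f}$
$s{\left(E \right)} = E + \sqrt{6}$
$Z{\left(-9 \right)} \left(-65\right) + s{\left(-6 \right)} = \frac{-5 - 9}{2 \left(-9\right)} \left(-65\right) - \left(6 - \sqrt{6}\right) = \frac{1}{2} \left(- \frac{1}{9}\right) \left(-14\right) \left(-65\right) - \left(6 - \sqrt{6}\right) = \frac{7}{9} \left(-65\right) - \left(6 - \sqrt{6}\right) = - \frac{455}{9} - \left(6 - \sqrt{6}\right) = - \frac{509}{9} + \sqrt{6}$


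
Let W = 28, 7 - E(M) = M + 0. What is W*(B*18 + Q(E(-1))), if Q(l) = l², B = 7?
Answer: 5320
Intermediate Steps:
E(M) = 7 - M (E(M) = 7 - (M + 0) = 7 - M)
W*(B*18 + Q(E(-1))) = 28*(7*18 + (7 - 1*(-1))²) = 28*(126 + (7 + 1)²) = 28*(126 + 8²) = 28*(126 + 64) = 28*190 = 5320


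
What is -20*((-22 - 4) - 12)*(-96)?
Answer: -72960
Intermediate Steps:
-20*((-22 - 4) - 12)*(-96) = -20*(-26 - 12)*(-96) = -20*(-38)*(-96) = 760*(-96) = -72960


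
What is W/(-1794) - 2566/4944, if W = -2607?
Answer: 690467/739128 ≈ 0.93416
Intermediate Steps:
W/(-1794) - 2566/4944 = -2607/(-1794) - 2566/4944 = -2607*(-1/1794) - 2566*1/4944 = 869/598 - 1283/2472 = 690467/739128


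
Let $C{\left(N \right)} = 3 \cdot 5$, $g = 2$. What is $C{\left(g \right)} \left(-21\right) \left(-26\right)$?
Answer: $8190$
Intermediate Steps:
$C{\left(N \right)} = 15$
$C{\left(g \right)} \left(-21\right) \left(-26\right) = 15 \left(-21\right) \left(-26\right) = \left(-315\right) \left(-26\right) = 8190$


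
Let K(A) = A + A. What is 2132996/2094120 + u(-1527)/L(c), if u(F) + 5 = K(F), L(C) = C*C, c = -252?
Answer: 12192731/12564720 ≈ 0.97039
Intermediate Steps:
K(A) = 2*A
L(C) = C²
u(F) = -5 + 2*F
2132996/2094120 + u(-1527)/L(c) = 2132996/2094120 + (-5 + 2*(-1527))/((-252)²) = 2132996*(1/2094120) + (-5 - 3054)/63504 = 533249/523530 - 3059*1/63504 = 533249/523530 - 437/9072 = 12192731/12564720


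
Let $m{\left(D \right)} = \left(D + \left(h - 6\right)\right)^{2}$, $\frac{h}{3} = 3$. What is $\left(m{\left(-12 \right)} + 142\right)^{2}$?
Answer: $49729$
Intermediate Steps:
$h = 9$ ($h = 3 \cdot 3 = 9$)
$m{\left(D \right)} = \left(3 + D\right)^{2}$ ($m{\left(D \right)} = \left(D + \left(9 - 6\right)\right)^{2} = \left(D + 3\right)^{2} = \left(3 + D\right)^{2}$)
$\left(m{\left(-12 \right)} + 142\right)^{2} = \left(\left(3 - 12\right)^{2} + 142\right)^{2} = \left(\left(-9\right)^{2} + 142\right)^{2} = \left(81 + 142\right)^{2} = 223^{2} = 49729$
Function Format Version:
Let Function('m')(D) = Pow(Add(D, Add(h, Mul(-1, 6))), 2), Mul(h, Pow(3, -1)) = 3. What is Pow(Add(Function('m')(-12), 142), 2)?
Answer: 49729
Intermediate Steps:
h = 9 (h = Mul(3, 3) = 9)
Function('m')(D) = Pow(Add(3, D), 2) (Function('m')(D) = Pow(Add(D, Add(9, Mul(-1, 6))), 2) = Pow(Add(D, Add(9, -6)), 2) = Pow(Add(D, 3), 2) = Pow(Add(3, D), 2))
Pow(Add(Function('m')(-12), 142), 2) = Pow(Add(Pow(Add(3, -12), 2), 142), 2) = Pow(Add(Pow(-9, 2), 142), 2) = Pow(Add(81, 142), 2) = Pow(223, 2) = 49729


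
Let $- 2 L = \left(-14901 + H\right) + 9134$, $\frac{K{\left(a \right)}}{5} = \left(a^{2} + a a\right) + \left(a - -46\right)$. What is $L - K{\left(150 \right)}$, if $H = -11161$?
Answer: $-217516$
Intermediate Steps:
$K{\left(a \right)} = 230 + 5 a + 10 a^{2}$ ($K{\left(a \right)} = 5 \left(\left(a^{2} + a a\right) + \left(a - -46\right)\right) = 5 \left(\left(a^{2} + a^{2}\right) + \left(a + 46\right)\right) = 5 \left(2 a^{2} + \left(46 + a\right)\right) = 5 \left(46 + a + 2 a^{2}\right) = 230 + 5 a + 10 a^{2}$)
$L = 8464$ ($L = - \frac{\left(-14901 - 11161\right) + 9134}{2} = - \frac{-26062 + 9134}{2} = \left(- \frac{1}{2}\right) \left(-16928\right) = 8464$)
$L - K{\left(150 \right)} = 8464 - \left(230 + 5 \cdot 150 + 10 \cdot 150^{2}\right) = 8464 - \left(230 + 750 + 10 \cdot 22500\right) = 8464 - \left(230 + 750 + 225000\right) = 8464 - 225980 = -217516$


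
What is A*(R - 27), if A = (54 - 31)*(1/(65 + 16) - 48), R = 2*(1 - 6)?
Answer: 3307837/81 ≈ 40838.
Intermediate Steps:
R = -10 (R = 2*(-5) = -10)
A = -89401/81 (A = 23*(1/81 - 48) = 23*(-3887/81) = -89401/81 ≈ -1103.7)
A*(R - 27) = -89401*(-10 - 27)/81 = -89401/81*(-37) = 3307837/81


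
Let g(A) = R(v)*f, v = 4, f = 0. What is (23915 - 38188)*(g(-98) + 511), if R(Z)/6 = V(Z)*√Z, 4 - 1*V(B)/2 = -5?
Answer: -7293503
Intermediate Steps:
V(B) = 18 (V(B) = 8 - 2*(-5) = 8 + 10 = 18)
R(Z) = 108*√Z (R(Z) = 6*(18*√Z) = 108*√Z)
g(A) = 0 (g(A) = (108*√4)*0 = (108*2)*0 = 216*0 = 0)
(23915 - 38188)*(g(-98) + 511) = (23915 - 38188)*(0 + 511) = -14273*511 = -7293503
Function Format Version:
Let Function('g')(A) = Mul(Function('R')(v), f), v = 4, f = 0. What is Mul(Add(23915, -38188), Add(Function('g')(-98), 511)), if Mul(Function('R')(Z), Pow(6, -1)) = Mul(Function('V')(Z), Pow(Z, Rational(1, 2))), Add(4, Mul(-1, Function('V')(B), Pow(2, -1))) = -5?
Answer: -7293503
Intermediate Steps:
Function('V')(B) = 18 (Function('V')(B) = Add(8, Mul(-2, -5)) = Add(8, 10) = 18)
Function('R')(Z) = Mul(108, Pow(Z, Rational(1, 2))) (Function('R')(Z) = Mul(6, Mul(18, Pow(Z, Rational(1, 2)))) = Mul(108, Pow(Z, Rational(1, 2))))
Function('g')(A) = 0 (Function('g')(A) = Mul(Mul(108, Pow(4, Rational(1, 2))), 0) = Mul(Mul(108, 2), 0) = Mul(216, 0) = 0)
Mul(Add(23915, -38188), Add(Function('g')(-98), 511)) = Mul(Add(23915, -38188), Add(0, 511)) = Mul(-14273, 511) = -7293503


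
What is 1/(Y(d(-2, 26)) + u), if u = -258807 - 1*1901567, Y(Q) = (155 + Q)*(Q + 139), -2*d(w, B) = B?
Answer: -1/2142482 ≈ -4.6675e-7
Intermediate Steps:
d(w, B) = -B/2
Y(Q) = (139 + Q)*(155 + Q) (Y(Q) = (155 + Q)*(139 + Q) = (139 + Q)*(155 + Q))
u = -2160374 (u = -258807 - 1901567 = -2160374)
1/(Y(d(-2, 26)) + u) = 1/((21545 + (-1/2*26)**2 + 294*(-1/2*26)) - 2160374) = 1/((21545 + (-13)**2 + 294*(-13)) - 2160374) = 1/((21545 + 169 - 3822) - 2160374) = 1/(17892 - 2160374) = 1/(-2142482) = -1/2142482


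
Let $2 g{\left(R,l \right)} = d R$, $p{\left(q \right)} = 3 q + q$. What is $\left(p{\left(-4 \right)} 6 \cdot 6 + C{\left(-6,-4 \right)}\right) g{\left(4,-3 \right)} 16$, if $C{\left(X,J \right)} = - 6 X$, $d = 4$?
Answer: $-69120$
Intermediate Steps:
$p{\left(q \right)} = 4 q$
$g{\left(R,l \right)} = 2 R$ ($g{\left(R,l \right)} = \frac{4 R}{2} = 2 R$)
$\left(p{\left(-4 \right)} 6 \cdot 6 + C{\left(-6,-4 \right)}\right) g{\left(4,-3 \right)} 16 = \left(4 \left(-4\right) 6 \cdot 6 - -36\right) 2 \cdot 4 \cdot 16 = \left(\left(-16\right) 6 \cdot 6 + 36\right) 8 \cdot 16 = \left(\left(-96\right) 6 + 36\right) 8 \cdot 16 = \left(-576 + 36\right) 8 \cdot 16 = \left(-540\right) 8 \cdot 16 = \left(-4320\right) 16 = -69120$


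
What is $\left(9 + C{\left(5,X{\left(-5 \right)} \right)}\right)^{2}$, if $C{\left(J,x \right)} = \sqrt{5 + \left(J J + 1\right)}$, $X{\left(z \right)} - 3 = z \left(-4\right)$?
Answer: $\left(9 + \sqrt{31}\right)^{2} \approx 212.22$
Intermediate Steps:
$X{\left(z \right)} = 3 - 4 z$ ($X{\left(z \right)} = 3 + z \left(-4\right) = 3 - 4 z$)
$C{\left(J,x \right)} = \sqrt{6 + J^{2}}$ ($C{\left(J,x \right)} = \sqrt{5 + \left(J^{2} + 1\right)} = \sqrt{5 + \left(1 + J^{2}\right)} = \sqrt{6 + J^{2}}$)
$\left(9 + C{\left(5,X{\left(-5 \right)} \right)}\right)^{2} = \left(9 + \sqrt{6 + 5^{2}}\right)^{2} = \left(9 + \sqrt{6 + 25}\right)^{2} = \left(9 + \sqrt{31}\right)^{2}$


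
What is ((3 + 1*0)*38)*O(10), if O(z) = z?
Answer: 1140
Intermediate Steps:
((3 + 1*0)*38)*O(10) = ((3 + 1*0)*38)*10 = ((3 + 0)*38)*10 = (3*38)*10 = 114*10 = 1140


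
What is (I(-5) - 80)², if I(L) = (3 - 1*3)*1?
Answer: 6400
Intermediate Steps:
I(L) = 0 (I(L) = (3 - 3)*1 = 0*1 = 0)
(I(-5) - 80)² = (0 - 80)² = (-80)² = 6400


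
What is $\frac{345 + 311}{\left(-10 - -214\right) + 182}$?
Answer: $\frac{328}{193} \approx 1.6995$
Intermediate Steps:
$\frac{345 + 311}{\left(-10 - -214\right) + 182} = \frac{656}{\left(-10 + 214\right) + 182} = \frac{656}{204 + 182} = \frac{656}{386} = 656 \cdot \frac{1}{386} = \frac{328}{193}$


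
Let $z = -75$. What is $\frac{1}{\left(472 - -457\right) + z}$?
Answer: $\frac{1}{854} \approx 0.001171$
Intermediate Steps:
$\frac{1}{\left(472 - -457\right) + z} = \frac{1}{\left(472 - -457\right) - 75} = \frac{1}{\left(472 + 457\right) - 75} = \frac{1}{929 - 75} = \frac{1}{854}$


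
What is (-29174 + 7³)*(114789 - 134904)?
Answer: 579935565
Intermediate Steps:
(-29174 + 7³)*(114789 - 134904) = (-29174 + 343)*(-20115) = -28831*(-20115) = 579935565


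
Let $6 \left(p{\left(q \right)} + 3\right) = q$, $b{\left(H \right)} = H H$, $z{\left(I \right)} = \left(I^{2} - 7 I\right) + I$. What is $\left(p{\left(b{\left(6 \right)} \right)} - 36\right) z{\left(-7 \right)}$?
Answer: $-3003$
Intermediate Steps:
$z{\left(I \right)} = I^{2} - 6 I$
$b{\left(H \right)} = H^{2}$
$p{\left(q \right)} = -3 + \frac{q}{6}$
$\left(p{\left(b{\left(6 \right)} \right)} - 36\right) z{\left(-7 \right)} = \left(\left(-3 + \frac{6^{2}}{6}\right) - 36\right) \left(- 7 \left(-6 - 7\right)\right) = \left(\left(-3 + \frac{1}{6} \cdot 36\right) - 36\right) \left(\left(-7\right) \left(-13\right)\right) = \left(\left(-3 + 6\right) - 36\right) 91 = \left(3 - 36\right) 91 = \left(-33\right) 91 = -3003$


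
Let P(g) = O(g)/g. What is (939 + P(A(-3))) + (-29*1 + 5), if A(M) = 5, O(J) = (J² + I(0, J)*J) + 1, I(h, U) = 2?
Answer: 4611/5 ≈ 922.20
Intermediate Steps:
O(J) = 1 + J² + 2*J (O(J) = (J² + 2*J) + 1 = 1 + J² + 2*J)
P(g) = (1 + g² + 2*g)/g
(939 + P(A(-3))) + (-29*1 + 5) = (939 + (2 + 5 + 1/5)) + (-29*1 + 5) = (939 + (2 + 5 + ⅕)) + (-29 + 5) = (939 + 36/5) - 24 = 4731/5 - 24 = 4611/5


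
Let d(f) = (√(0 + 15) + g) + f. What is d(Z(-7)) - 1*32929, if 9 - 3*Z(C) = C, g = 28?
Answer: -98687/3 + √15 ≈ -32892.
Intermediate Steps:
Z(C) = 3 - C/3
d(f) = 28 + f + √15 (d(f) = (√(0 + 15) + 28) + f = (√15 + 28) + f = (28 + √15) + f = 28 + f + √15)
d(Z(-7)) - 1*32929 = (28 + (3 - ⅓*(-7)) + √15) - 1*32929 = (28 + (3 + 7/3) + √15) - 32929 = (28 + 16/3 + √15) - 32929 = (100/3 + √15) - 32929 = -98687/3 + √15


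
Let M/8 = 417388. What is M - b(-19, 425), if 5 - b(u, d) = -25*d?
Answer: 3328474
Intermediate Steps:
b(u, d) = 5 + 25*d (b(u, d) = 5 - (-25)*d = 5 + 25*d)
M = 3339104 (M = 8*417388 = 3339104)
M - b(-19, 425) = 3339104 - (5 + 25*425) = 3339104 - (5 + 10625) = 3339104 - 1*10630 = 3339104 - 10630 = 3328474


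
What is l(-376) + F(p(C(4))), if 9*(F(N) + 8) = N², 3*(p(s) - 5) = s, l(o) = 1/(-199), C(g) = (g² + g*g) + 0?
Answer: 310558/16119 ≈ 19.267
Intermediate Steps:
C(g) = 2*g² (C(g) = (g² + g²) + 0 = 2*g² + 0 = 2*g²)
l(o) = -1/199
p(s) = 5 + s/3
F(N) = -8 + N²/9
l(-376) + F(p(C(4))) = -1/199 + (-8 + (5 + (2*4²)/3)²/9) = -1/199 + (-8 + (5 + (2*16)/3)²/9) = -1/199 + (-8 + (5 + (⅓)*32)²/9) = -1/199 + (-8 + (5 + 32/3)²/9) = -1/199 + (-8 + (47/3)²/9) = -1/199 + (-8 + (⅑)*(2209/9)) = -1/199 + (-8 + 2209/81) = -1/199 + 1561/81 = 310558/16119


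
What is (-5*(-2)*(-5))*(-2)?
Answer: 100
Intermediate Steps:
(-5*(-2)*(-5))*(-2) = (10*(-5))*(-2) = -50*(-2) = 100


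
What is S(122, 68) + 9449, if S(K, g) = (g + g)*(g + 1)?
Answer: 18833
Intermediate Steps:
S(K, g) = 2*g*(1 + g) (S(K, g) = (2*g)*(1 + g) = 2*g*(1 + g))
S(122, 68) + 9449 = 2*68*(1 + 68) + 9449 = 2*68*69 + 9449 = 9384 + 9449 = 18833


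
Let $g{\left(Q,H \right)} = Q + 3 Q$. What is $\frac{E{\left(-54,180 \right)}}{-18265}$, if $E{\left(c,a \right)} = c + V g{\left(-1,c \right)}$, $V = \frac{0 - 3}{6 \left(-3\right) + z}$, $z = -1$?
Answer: $\frac{1038}{347035} \approx 0.0029911$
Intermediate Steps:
$V = \frac{3}{19}$ ($V = \frac{0 - 3}{6 \left(-3\right) - 1} = - \frac{3}{-18 - 1} = - \frac{3}{-19} = \left(-3\right) \left(- \frac{1}{19}\right) = \frac{3}{19} \approx 0.15789$)
$g{\left(Q,H \right)} = 4 Q$
$E{\left(c,a \right)} = - \frac{12}{19} + c$ ($E{\left(c,a \right)} = c + \frac{3 \cdot 4 \left(-1\right)}{19} = c + \frac{3}{19} \left(-4\right) = c - \frac{12}{19} = - \frac{12}{19} + c$)
$\frac{E{\left(-54,180 \right)}}{-18265} = \frac{- \frac{12}{19} - 54}{-18265} = \left(- \frac{1038}{19}\right) \left(- \frac{1}{18265}\right) = \frac{1038}{347035}$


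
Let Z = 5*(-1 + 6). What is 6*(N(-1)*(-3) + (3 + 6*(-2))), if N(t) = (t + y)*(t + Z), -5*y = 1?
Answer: 2322/5 ≈ 464.40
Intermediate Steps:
y = -1/5 (y = -1/5*1 = -1/5 ≈ -0.20000)
Z = 25 (Z = 5*5 = 25)
N(t) = (25 + t)*(-1/5 + t) (N(t) = (t - 1/5)*(t + 25) = (-1/5 + t)*(25 + t) = (25 + t)*(-1/5 + t))
6*(N(-1)*(-3) + (3 + 6*(-2))) = 6*((-5 + (-1)**2 + (124/5)*(-1))*(-3) + (3 + 6*(-2))) = 6*((-5 + 1 - 124/5)*(-3) + (3 - 12)) = 6*(-144/5*(-3) - 9) = 6*(432/5 - 9) = 6*(387/5) = 2322/5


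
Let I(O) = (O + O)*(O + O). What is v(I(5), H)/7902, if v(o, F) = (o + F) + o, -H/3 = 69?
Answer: -7/7902 ≈ -0.00088585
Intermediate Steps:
H = -207 (H = -3*69 = -207)
I(O) = 4*O² (I(O) = (2*O)*(2*O) = 4*O²)
v(o, F) = F + 2*o (v(o, F) = (F + o) + o = F + 2*o)
v(I(5), H)/7902 = (-207 + 2*(4*5²))/7902 = (-207 + 2*(4*25))*(1/7902) = (-207 + 2*100)*(1/7902) = (-207 + 200)*(1/7902) = -7*1/7902 = -7/7902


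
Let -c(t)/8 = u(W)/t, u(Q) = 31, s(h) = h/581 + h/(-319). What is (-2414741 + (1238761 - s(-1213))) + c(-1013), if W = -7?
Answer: -220788647637266/187748407 ≈ -1.1760e+6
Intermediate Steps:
s(h) = -262*h/185339 (s(h) = h*(1/581) + h*(-1/319) = h/581 - h/319 = -262*h/185339)
c(t) = -248/t
(-2414741 + (1238761 - s(-1213))) + c(-1013) = (-2414741 + (1238761 - (-262)*(-1213)/185339)) - 248/(-1013) = (-2414741 + (1238761 - 1*317806/185339)) - 248*(-1/1013) = (-2414741 + (1238761 - 317806/185339)) + 248/1013 = (-2414741 + 229590407173/185339) + 248/1013 = -217955275026/185339 + 248/1013 = -220788647637266/187748407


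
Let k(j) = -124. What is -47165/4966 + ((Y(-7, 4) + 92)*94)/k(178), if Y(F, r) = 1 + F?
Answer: -11498401/153946 ≈ -74.691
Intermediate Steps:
-47165/4966 + ((Y(-7, 4) + 92)*94)/k(178) = -47165/4966 + (((1 - 7) + 92)*94)/(-124) = -47165*1/4966 + ((-6 + 92)*94)*(-1/124) = -47165/4966 + (86*94)*(-1/124) = -47165/4966 + 8084*(-1/124) = -47165/4966 - 2021/31 = -11498401/153946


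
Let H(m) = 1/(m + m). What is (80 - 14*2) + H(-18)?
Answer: 1871/36 ≈ 51.972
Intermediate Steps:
H(m) = 1/(2*m)
(80 - 14*2) + H(-18) = (80 - 14*2) + (½)/(-18) = (80 - 28) + (½)*(-1/18) = 52 - 1/36 = 1871/36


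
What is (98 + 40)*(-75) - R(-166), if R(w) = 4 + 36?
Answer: -10390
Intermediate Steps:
R(w) = 40
(98 + 40)*(-75) - R(-166) = (98 + 40)*(-75) - 1*40 = 138*(-75) - 40 = -10350 - 40 = -10390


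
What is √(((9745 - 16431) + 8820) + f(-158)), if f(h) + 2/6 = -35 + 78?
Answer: √19590/3 ≈ 46.655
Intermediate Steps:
f(h) = 128/3 (f(h) = -⅓ + (-35 + 78) = -⅓ + 43 = 128/3)
√(((9745 - 16431) + 8820) + f(-158)) = √(((9745 - 16431) + 8820) + 128/3) = √((-6686 + 8820) + 128/3) = √(2134 + 128/3) = √(6530/3) = √19590/3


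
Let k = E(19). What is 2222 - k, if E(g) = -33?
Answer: 2255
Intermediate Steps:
k = -33
2222 - k = 2222 - 1*(-33) = 2222 + 33 = 2255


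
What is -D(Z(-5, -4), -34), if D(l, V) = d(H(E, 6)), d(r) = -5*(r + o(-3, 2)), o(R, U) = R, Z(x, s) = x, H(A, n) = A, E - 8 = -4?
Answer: 5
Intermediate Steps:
E = 4 (E = 8 - 4 = 4)
d(r) = 15 - 5*r (d(r) = -5*(r - 3) = -5*(-3 + r) = 15 - 5*r)
D(l, V) = -5 (D(l, V) = 15 - 5*4 = 15 - 20 = -5)
-D(Z(-5, -4), -34) = -1*(-5) = 5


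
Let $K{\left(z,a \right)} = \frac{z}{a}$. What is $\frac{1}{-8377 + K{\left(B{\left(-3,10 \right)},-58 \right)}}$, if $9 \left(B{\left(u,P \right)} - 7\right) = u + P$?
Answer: $- \frac{261}{2186432} \approx -0.00011937$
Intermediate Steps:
$B{\left(u,P \right)} = 7 + \frac{P}{9} + \frac{u}{9}$ ($B{\left(u,P \right)} = 7 + \frac{u + P}{9} = 7 + \frac{P + u}{9} = 7 + \left(\frac{P}{9} + \frac{u}{9}\right) = 7 + \frac{P}{9} + \frac{u}{9}$)
$\frac{1}{-8377 + K{\left(B{\left(-3,10 \right)},-58 \right)}} = \frac{1}{-8377 + \frac{7 + \frac{1}{9} \cdot 10 + \frac{1}{9} \left(-3\right)}{-58}} = \frac{1}{-8377 + \left(7 + \frac{10}{9} - \frac{1}{3}\right) \left(- \frac{1}{58}\right)} = \frac{1}{-8377 + \frac{70}{9} \left(- \frac{1}{58}\right)} = \frac{1}{-8377 - \frac{35}{261}} = \frac{1}{- \frac{2186432}{261}} = - \frac{261}{2186432}$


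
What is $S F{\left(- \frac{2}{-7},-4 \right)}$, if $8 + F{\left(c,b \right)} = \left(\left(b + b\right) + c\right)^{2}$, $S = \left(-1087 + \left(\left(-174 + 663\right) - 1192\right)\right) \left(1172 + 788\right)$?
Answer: $-180718400$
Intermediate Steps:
$S = -3508400$ ($S = \left(-1087 + \left(489 - 1192\right)\right) 1960 = \left(-1087 - 703\right) 1960 = \left(-1790\right) 1960 = -3508400$)
$F{\left(c,b \right)} = -8 + \left(c + 2 b\right)^{2}$ ($F{\left(c,b \right)} = -8 + \left(\left(b + b\right) + c\right)^{2} = -8 + \left(2 b + c\right)^{2} = -8 + \left(c + 2 b\right)^{2}$)
$S F{\left(- \frac{2}{-7},-4 \right)} = - 3508400 \left(-8 + \left(- \frac{2}{-7} + 2 \left(-4\right)\right)^{2}\right) = - 3508400 \left(-8 + \left(\left(-2\right) \left(- \frac{1}{7}\right) - 8\right)^{2}\right) = - 3508400 \left(-8 + \left(\frac{2}{7} - 8\right)^{2}\right) = - 3508400 \left(-8 + \left(- \frac{54}{7}\right)^{2}\right) = - 3508400 \left(-8 + \frac{2916}{49}\right) = \left(-3508400\right) \frac{2524}{49} = -180718400$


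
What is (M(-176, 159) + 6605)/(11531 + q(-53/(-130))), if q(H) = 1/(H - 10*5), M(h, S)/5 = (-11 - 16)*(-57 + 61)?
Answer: 39101055/74340227 ≈ 0.52597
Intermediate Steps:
M(h, S) = -540 (M(h, S) = 5*((-11 - 16)*(-57 + 61)) = 5*(-27*4) = 5*(-108) = -540)
q(H) = 1/(-50 + H) (q(H) = 1/(H - 50) = 1/(-50 + H))
(M(-176, 159) + 6605)/(11531 + q(-53/(-130))) = (-540 + 6605)/(11531 + 1/(-50 - 53/(-130))) = 6065/(11531 + 1/(-50 - 53*(-1/130))) = 6065/(11531 + 1/(-50 + 53/130)) = 6065/(11531 + 1/(-6447/130)) = 6065/(11531 - 130/6447) = 6065/(74340227/6447) = 6065*(6447/74340227) = 39101055/74340227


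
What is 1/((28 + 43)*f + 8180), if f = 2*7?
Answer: 1/9174 ≈ 0.00010900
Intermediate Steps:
f = 14
1/((28 + 43)*f + 8180) = 1/((28 + 43)*14 + 8180) = 1/(71*14 + 8180) = 1/(994 + 8180) = 1/9174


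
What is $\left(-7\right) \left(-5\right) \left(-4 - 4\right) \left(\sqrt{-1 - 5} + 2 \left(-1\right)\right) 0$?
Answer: $0$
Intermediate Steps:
$\left(-7\right) \left(-5\right) \left(-4 - 4\right) \left(\sqrt{-1 - 5} + 2 \left(-1\right)\right) 0 = 35 \left(-4 - 4\right) \left(\sqrt{-6} - 2\right) 0 = 35 - 8 \left(i \sqrt{6} - 2\right) 0 = 35 - 8 \left(-2 + i \sqrt{6}\right) 0 = 35 \left(16 - 8 i \sqrt{6}\right) 0 = 35 \cdot 0 = 0$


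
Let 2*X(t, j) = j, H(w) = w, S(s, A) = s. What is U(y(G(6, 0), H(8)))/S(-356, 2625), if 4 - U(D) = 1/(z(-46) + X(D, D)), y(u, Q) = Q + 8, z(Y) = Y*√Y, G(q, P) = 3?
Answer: -48699/4334300 + 23*I*√46/17337200 ≈ -0.011236 + 8.9976e-6*I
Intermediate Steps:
z(Y) = Y^(3/2)
y(u, Q) = 8 + Q
X(t, j) = j/2
U(D) = 4 - 1/(D/2 - 46*I*√46) (U(D) = 4 - 1/((-46)^(3/2) + D/2) = 4 - 1/(-46*I*√46 + D/2) = 4 - 1/(D/2 - 46*I*√46))
U(y(G(6, 0), H(8)))/S(-356, 2625) = (2*(-1 + 2*(8 + 8) - 184*I*√46)/((8 + 8) - 92*I*√46))/(-356) = (2*(-1 + 2*16 - 184*I*√46)/(16 - 92*I*√46))*(-1/356) = (2*(-1 + 32 - 184*I*√46)/(16 - 92*I*√46))*(-1/356) = (2*(31 - 184*I*√46)/(16 - 92*I*√46))*(-1/356) = -(31 - 184*I*√46)/(178*(16 - 92*I*√46))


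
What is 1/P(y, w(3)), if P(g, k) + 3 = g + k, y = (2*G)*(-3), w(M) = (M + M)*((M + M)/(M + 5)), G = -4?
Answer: 2/51 ≈ 0.039216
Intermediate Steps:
w(M) = 4*M²/(5 + M) (w(M) = (2*M)*((2*M)/(5 + M)) = (2*M)*(2*M/(5 + M)) = 4*M²/(5 + M))
y = 24 (y = (2*(-4))*(-3) = -8*(-3) = 24)
P(g, k) = -3 + g + k (P(g, k) = -3 + (g + k) = -3 + g + k)
1/P(y, w(3)) = 1/(-3 + 24 + 4*3²/(5 + 3)) = 1/(-3 + 24 + 4*9/8) = 1/(-3 + 24 + 4*9*(⅛)) = 1/(-3 + 24 + 9/2) = 1/(51/2) = 2/51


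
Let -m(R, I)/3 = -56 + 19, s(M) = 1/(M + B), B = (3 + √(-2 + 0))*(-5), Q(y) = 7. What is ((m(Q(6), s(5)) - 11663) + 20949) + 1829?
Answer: 11226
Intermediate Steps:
B = -15 - 5*I*√2 (B = (3 + √(-2))*(-5) = (3 + I*√2)*(-5) = -15 - 5*I*√2 ≈ -15.0 - 7.0711*I)
s(M) = 1/(-15 + M - 5*I*√2) (s(M) = 1/(M + (-15 - 5*I*√2)) = 1/(-15 + M - 5*I*√2))
m(R, I) = 111 (m(R, I) = -3*(-56 + 19) = -3*(-37) = 111)
((m(Q(6), s(5)) - 11663) + 20949) + 1829 = ((111 - 11663) + 20949) + 1829 = (-11552 + 20949) + 1829 = 9397 + 1829 = 11226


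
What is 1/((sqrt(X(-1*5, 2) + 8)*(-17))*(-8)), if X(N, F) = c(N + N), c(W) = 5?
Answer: sqrt(13)/1768 ≈ 0.0020393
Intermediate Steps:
X(N, F) = 5
1/((sqrt(X(-1*5, 2) + 8)*(-17))*(-8)) = 1/((sqrt(5 + 8)*(-17))*(-8)) = 1/((sqrt(13)*(-17))*(-8)) = 1/(-17*sqrt(13)*(-8)) = 1/(136*sqrt(13)) = sqrt(13)/1768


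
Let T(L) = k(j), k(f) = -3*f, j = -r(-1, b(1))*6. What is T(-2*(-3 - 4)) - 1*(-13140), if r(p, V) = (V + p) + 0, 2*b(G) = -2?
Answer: 13104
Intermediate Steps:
b(G) = -1 (b(G) = (½)*(-2) = -1)
r(p, V) = V + p
j = 12 (j = -(-1 - 1)*6 = -1*(-2)*6 = 2*6 = 12)
T(L) = -36 (T(L) = -3*12 = -36)
T(-2*(-3 - 4)) - 1*(-13140) = -36 - 1*(-13140) = -36 + 13140 = 13104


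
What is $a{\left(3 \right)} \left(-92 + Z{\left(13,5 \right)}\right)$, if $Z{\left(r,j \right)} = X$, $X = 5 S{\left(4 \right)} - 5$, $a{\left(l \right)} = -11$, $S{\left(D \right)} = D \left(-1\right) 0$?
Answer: $1067$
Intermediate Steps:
$S{\left(D \right)} = 0$ ($S{\left(D \right)} = - D 0 = 0$)
$X = -5$ ($X = 5 \cdot 0 - 5 = 0 - 5 = -5$)
$Z{\left(r,j \right)} = -5$
$a{\left(3 \right)} \left(-92 + Z{\left(13,5 \right)}\right) = - 11 \left(-92 - 5\right) = \left(-11\right) \left(-97\right) = 1067$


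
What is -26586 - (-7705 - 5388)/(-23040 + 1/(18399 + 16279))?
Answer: -21242166068788/798981119 ≈ -26587.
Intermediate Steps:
-26586 - (-7705 - 5388)/(-23040 + 1/(18399 + 16279)) = -26586 - (-13093)/(-23040 + 1/34678) = -26586 - (-13093)/(-798981119/34678) = -26586 - (-13093)*(-34678)/798981119 = -26586 - 1*454039054/798981119 = -26586 - 454039054/798981119 = -21242166068788/798981119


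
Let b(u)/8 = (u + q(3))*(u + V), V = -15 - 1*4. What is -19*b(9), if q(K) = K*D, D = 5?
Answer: 36480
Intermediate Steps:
q(K) = 5*K (q(K) = K*5 = 5*K)
V = -19 (V = -15 - 4 = -19)
b(u) = 8*(-19 + u)*(15 + u) (b(u) = 8*((u + 5*3)*(u - 19)) = 8*((u + 15)*(-19 + u)) = 8*((15 + u)*(-19 + u)) = 8*((-19 + u)*(15 + u)) = 8*(-19 + u)*(15 + u))
-19*b(9) = -19*(-2280 - 32*9 + 8*9²) = -19*(-2280 - 288 + 8*81) = -19*(-2280 - 288 + 648) = -19*(-1920) = 36480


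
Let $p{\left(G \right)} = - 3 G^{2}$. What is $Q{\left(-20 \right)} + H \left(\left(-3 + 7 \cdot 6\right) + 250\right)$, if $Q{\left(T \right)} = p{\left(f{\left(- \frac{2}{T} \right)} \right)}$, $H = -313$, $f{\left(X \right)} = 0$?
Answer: $-90457$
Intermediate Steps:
$Q{\left(T \right)} = 0$ ($Q{\left(T \right)} = - 3 \cdot 0^{2} = \left(-3\right) 0 = 0$)
$Q{\left(-20 \right)} + H \left(\left(-3 + 7 \cdot 6\right) + 250\right) = 0 - 313 \left(\left(-3 + 7 \cdot 6\right) + 250\right) = 0 - 313 \left(\left(-3 + 42\right) + 250\right) = 0 - 313 \left(39 + 250\right) = 0 - 90457 = -90457$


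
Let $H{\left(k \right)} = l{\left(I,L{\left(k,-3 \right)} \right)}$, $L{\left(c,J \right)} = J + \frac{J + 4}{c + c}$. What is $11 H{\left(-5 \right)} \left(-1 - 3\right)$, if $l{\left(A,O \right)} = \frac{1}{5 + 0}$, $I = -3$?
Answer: $- \frac{44}{5} \approx -8.8$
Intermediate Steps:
$L{\left(c,J \right)} = J + \frac{4 + J}{2 c}$
$l{\left(A,O \right)} = \frac{1}{5}$
$H{\left(k \right)} = \frac{1}{5}$
$11 H{\left(-5 \right)} \left(-1 - 3\right) = 11 \cdot \frac{1}{5} \left(-1 - 3\right) = \frac{11}{5} \left(-4\right) = - \frac{44}{5}$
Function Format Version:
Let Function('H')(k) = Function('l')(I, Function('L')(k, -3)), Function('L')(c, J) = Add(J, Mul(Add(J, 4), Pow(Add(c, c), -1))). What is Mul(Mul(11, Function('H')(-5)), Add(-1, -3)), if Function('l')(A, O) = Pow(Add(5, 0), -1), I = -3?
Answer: Rational(-44, 5) ≈ -8.8000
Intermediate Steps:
Function('L')(c, J) = Add(J, Mul(Rational(1, 2), Pow(c, -1), Add(4, J))) (Function('L')(c, J) = Add(J, Mul(Add(4, J), Pow(Mul(2, c), -1))) = Add(J, Mul(Add(4, J), Mul(Rational(1, 2), Pow(c, -1)))) = Add(J, Mul(Rational(1, 2), Pow(c, -1), Add(4, J))))
Function('l')(A, O) = Rational(1, 5) (Function('l')(A, O) = Pow(5, -1) = Rational(1, 5))
Function('H')(k) = Rational(1, 5)
Mul(Mul(11, Function('H')(-5)), Add(-1, -3)) = Mul(Mul(11, Rational(1, 5)), Add(-1, -3)) = Mul(Rational(11, 5), -4) = Rational(-44, 5)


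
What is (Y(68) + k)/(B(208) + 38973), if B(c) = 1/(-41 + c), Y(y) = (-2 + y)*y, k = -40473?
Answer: -6009495/6508492 ≈ -0.92333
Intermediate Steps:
Y(y) = y*(-2 + y)
(Y(68) + k)/(B(208) + 38973) = (68*(-2 + 68) - 40473)/(1/(-41 + 208) + 38973) = (68*66 - 40473)/(1/167 + 38973) = (4488 - 40473)/(1/167 + 38973) = -35985/6508492/167 = -35985*167/6508492 = -6009495/6508492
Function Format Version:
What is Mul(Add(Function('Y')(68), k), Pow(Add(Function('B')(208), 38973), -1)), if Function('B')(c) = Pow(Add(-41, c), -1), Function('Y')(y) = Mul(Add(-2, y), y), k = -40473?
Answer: Rational(-6009495, 6508492) ≈ -0.92333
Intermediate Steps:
Function('Y')(y) = Mul(y, Add(-2, y))
Mul(Add(Function('Y')(68), k), Pow(Add(Function('B')(208), 38973), -1)) = Mul(Add(Mul(68, Add(-2, 68)), -40473), Pow(Add(Pow(Add(-41, 208), -1), 38973), -1)) = Mul(Add(Mul(68, 66), -40473), Pow(Add(Pow(167, -1), 38973), -1)) = Mul(Add(4488, -40473), Pow(Add(Rational(1, 167), 38973), -1)) = Mul(-35985, Pow(Rational(6508492, 167), -1)) = Mul(-35985, Rational(167, 6508492)) = Rational(-6009495, 6508492)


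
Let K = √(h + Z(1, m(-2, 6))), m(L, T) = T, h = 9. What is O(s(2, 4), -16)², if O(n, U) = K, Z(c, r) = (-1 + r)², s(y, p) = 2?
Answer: 34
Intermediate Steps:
K = √34 (K = √(9 + (-1 + 6)²) = √(9 + 5²) = √(9 + 25) = √34 ≈ 5.8309)
O(n, U) = √34
O(s(2, 4), -16)² = (√34)² = 34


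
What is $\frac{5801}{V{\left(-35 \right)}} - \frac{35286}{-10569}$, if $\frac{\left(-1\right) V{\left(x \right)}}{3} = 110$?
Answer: $- \frac{16555463}{1162590} \approx -14.24$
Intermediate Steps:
$V{\left(x \right)} = -330$ ($V{\left(x \right)} = \left(-3\right) 110 = -330$)
$\frac{5801}{V{\left(-35 \right)}} - \frac{35286}{-10569} = \frac{5801}{-330} - \frac{35286}{-10569} = 5801 \left(- \frac{1}{330}\right) - - \frac{11762}{3523} = - \frac{5801}{330} + \frac{11762}{3523} = - \frac{16555463}{1162590}$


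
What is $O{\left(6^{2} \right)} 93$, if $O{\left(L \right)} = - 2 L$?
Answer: $-6696$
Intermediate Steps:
$O{\left(6^{2} \right)} 93 = - 2 \cdot 6^{2} \cdot 93 = \left(-2\right) 36 \cdot 93 = \left(-72\right) 93 = -6696$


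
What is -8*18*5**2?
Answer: -3600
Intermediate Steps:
-8*18*5**2 = -144*25 = -3600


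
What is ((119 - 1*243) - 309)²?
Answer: 187489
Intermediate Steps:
((119 - 1*243) - 309)² = ((119 - 243) - 309)² = (-124 - 309)² = (-433)² = 187489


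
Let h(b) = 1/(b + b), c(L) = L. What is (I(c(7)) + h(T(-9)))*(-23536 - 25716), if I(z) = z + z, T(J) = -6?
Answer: -2056271/3 ≈ -6.8542e+5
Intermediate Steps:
I(z) = 2*z
h(b) = 1/(2*b)
(I(c(7)) + h(T(-9)))*(-23536 - 25716) = (2*7 + (½)/(-6))*(-23536 - 25716) = (14 + (½)*(-⅙))*(-49252) = (14 - 1/12)*(-49252) = (167/12)*(-49252) = -2056271/3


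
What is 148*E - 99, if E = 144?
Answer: 21213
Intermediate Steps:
148*E - 99 = 148*144 - 99 = 21312 - 99 = 21213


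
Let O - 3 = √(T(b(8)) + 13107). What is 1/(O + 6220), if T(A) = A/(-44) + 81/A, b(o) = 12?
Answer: 273812/1703355083 - 2*√6346923/1703355083 ≈ 0.00015779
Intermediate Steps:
T(A) = 81/A - A/44 (T(A) = A*(-1/44) + 81/A = -A/44 + 81/A = 81/A - A/44)
O = 3 + √6346923/22 (O = 3 + √((81/12 - 1/44*12) + 13107) = 3 + √((81*(1/12) - 3/11) + 13107) = 3 + √((27/4 - 3/11) + 13107) = 3 + √(285/44 + 13107) = 3 + √(576993/44) = 3 + √6346923/22 ≈ 117.51)
1/(O + 6220) = 1/((3 + √6346923/22) + 6220) = 1/(6223 + √6346923/22)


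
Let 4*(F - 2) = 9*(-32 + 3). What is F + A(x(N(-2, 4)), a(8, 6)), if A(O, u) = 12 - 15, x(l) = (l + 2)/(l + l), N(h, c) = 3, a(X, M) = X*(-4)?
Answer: -265/4 ≈ -66.250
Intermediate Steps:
a(X, M) = -4*X
F = -253/4 (F = 2 + (9*(-32 + 3))/4 = 2 + (9*(-29))/4 = 2 + (¼)*(-261) = 2 - 261/4 = -253/4 ≈ -63.250)
x(l) = (2 + l)/(2*l) (x(l) = (2 + l)/((2*l)) = (2 + l)*(1/(2*l)) = (2 + l)/(2*l))
A(O, u) = -3
F + A(x(N(-2, 4)), a(8, 6)) = -253/4 - 3 = -265/4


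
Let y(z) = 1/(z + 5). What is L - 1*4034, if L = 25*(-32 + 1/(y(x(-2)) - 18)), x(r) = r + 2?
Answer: -430351/89 ≈ -4835.4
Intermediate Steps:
x(r) = 2 + r
y(z) = 1/(5 + z)
L = -71325/89 (L = 25*(-32 + 1/(1/(5 + (2 - 2)) - 18)) = 25*(-32 + 1/(1/(5 + 0) - 18)) = 25*(-32 + 1/(1/5 - 18)) = 25*(-32 + 1/(⅕ - 18)) = 25*(-32 + 1/(-89/5)) = 25*(-32 - 5/89) = 25*(-2853/89) = -71325/89 ≈ -801.40)
L - 1*4034 = -71325/89 - 1*4034 = -71325/89 - 4034 = -430351/89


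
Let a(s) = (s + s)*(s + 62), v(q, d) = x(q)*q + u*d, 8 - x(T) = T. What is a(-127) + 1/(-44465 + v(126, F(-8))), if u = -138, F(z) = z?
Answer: 961360789/58229 ≈ 16510.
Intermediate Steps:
x(T) = 8 - T
v(q, d) = -138*d + q*(8 - q) (v(q, d) = (8 - q)*q - 138*d = q*(8 - q) - 138*d = -138*d + q*(8 - q))
a(s) = 2*s*(62 + s) (a(s) = (2*s)*(62 + s) = 2*s*(62 + s))
a(-127) + 1/(-44465 + v(126, F(-8))) = 2*(-127)*(62 - 127) + 1/(-44465 + (-138*(-8) - 1*126*(-8 + 126))) = 2*(-127)*(-65) + 1/(-44465 + (1104 - 1*126*118)) = 16510 + 1/(-44465 + (1104 - 14868)) = 16510 + 1/(-44465 - 13764) = 16510 + 1/(-58229) = 16510 - 1/58229 = 961360789/58229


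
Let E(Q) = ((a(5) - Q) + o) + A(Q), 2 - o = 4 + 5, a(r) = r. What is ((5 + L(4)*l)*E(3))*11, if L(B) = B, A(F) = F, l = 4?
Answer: -462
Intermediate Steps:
o = -7 (o = 2 - (4 + 5) = 2 - 1*9 = 2 - 9 = -7)
E(Q) = -2 (E(Q) = ((5 - Q) - 7) + Q = (-2 - Q) + Q = -2)
((5 + L(4)*l)*E(3))*11 = ((5 + 4*4)*(-2))*11 = ((5 + 16)*(-2))*11 = (21*(-2))*11 = -42*11 = -462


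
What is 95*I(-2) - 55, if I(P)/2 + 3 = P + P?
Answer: -1385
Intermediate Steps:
I(P) = -6 + 4*P (I(P) = -6 + 2*(P + P) = -6 + 2*(2*P) = -6 + 4*P)
95*I(-2) - 55 = 95*(-6 + 4*(-2)) - 55 = 95*(-6 - 8) - 55 = 95*(-14) - 55 = -1330 - 55 = -1385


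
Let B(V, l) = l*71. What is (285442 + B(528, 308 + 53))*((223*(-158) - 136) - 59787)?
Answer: -29600773461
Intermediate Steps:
B(V, l) = 71*l
(285442 + B(528, 308 + 53))*((223*(-158) - 136) - 59787) = (285442 + 71*(308 + 53))*((223*(-158) - 136) - 59787) = (285442 + 71*361)*((-35234 - 136) - 59787) = (285442 + 25631)*(-35370 - 59787) = 311073*(-95157) = -29600773461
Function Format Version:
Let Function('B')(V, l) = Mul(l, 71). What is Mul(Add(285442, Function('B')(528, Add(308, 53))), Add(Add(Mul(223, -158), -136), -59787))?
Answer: -29600773461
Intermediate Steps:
Function('B')(V, l) = Mul(71, l)
Mul(Add(285442, Function('B')(528, Add(308, 53))), Add(Add(Mul(223, -158), -136), -59787)) = Mul(Add(285442, Mul(71, Add(308, 53))), Add(Add(Mul(223, -158), -136), -59787)) = Mul(Add(285442, Mul(71, 361)), Add(Add(-35234, -136), -59787)) = Mul(Add(285442, 25631), Add(-35370, -59787)) = Mul(311073, -95157) = -29600773461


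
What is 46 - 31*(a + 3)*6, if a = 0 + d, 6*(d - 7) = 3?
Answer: -1907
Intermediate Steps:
d = 15/2 (d = 7 + (⅙)*3 = 7 + ½ = 15/2 ≈ 7.5000)
a = 15/2 (a = 0 + 15/2 = 15/2 ≈ 7.5000)
46 - 31*(a + 3)*6 = 46 - 31*(15/2 + 3)*6 = 46 - 651*6/2 = 46 - 31*63 = 46 - 1953 = -1907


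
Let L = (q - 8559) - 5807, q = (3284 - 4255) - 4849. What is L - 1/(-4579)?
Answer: -92431693/4579 ≈ -20186.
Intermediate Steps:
q = -5820 (q = -971 - 4849 = -5820)
L = -20186 (L = (-5820 - 8559) - 5807 = -14379 - 5807 = -20186)
L - 1/(-4579) = -20186 - 1/(-4579) = -20186 - 1*(-1/4579) = -20186 + 1/4579 = -92431693/4579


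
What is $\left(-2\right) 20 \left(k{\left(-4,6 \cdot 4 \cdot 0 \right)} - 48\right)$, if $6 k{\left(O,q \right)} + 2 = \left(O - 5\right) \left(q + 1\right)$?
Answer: $\frac{5980}{3} \approx 1993.3$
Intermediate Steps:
$k{\left(O,q \right)} = - \frac{1}{3} + \frac{\left(1 + q\right) \left(-5 + O\right)}{6}$ ($k{\left(O,q \right)} = - \frac{1}{3} + \frac{\left(O - 5\right) \left(q + 1\right)}{6} = - \frac{1}{3} + \frac{\left(-5 + O\right) \left(1 + q\right)}{6} = - \frac{1}{3} + \frac{\left(1 + q\right) \left(-5 + O\right)}{6}$)
$\left(-2\right) 20 \left(k{\left(-4,6 \cdot 4 \cdot 0 \right)} - 48\right) = \left(-2\right) 20 \left(\left(- \frac{7}{6} - \frac{5 \cdot 6 \cdot 4 \cdot 0}{6} + \frac{1}{6} \left(-4\right) + \frac{1}{6} \left(-4\right) 6 \cdot 4 \cdot 0\right) - 48\right) = - 40 \left(\left(- \frac{7}{6} - \frac{5 \cdot 24 \cdot 0}{6} - \frac{2}{3} + \frac{1}{6} \left(-4\right) 24 \cdot 0\right) - 48\right) = - 40 \left(\left(- \frac{7}{6} - 0 - \frac{2}{3} + \frac{1}{6} \left(-4\right) 0\right) - 48\right) = - 40 \left(\left(- \frac{7}{6} + 0 - \frac{2}{3} + 0\right) - 48\right) = - 40 \left(- \frac{11}{6} - 48\right) = \left(-40\right) \left(- \frac{299}{6}\right) = \frac{5980}{3}$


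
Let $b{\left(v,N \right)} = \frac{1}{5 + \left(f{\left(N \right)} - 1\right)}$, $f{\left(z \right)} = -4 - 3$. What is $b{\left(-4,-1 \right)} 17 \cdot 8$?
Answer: $- \frac{136}{3} \approx -45.333$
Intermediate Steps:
$f{\left(z \right)} = -7$
$b{\left(v,N \right)} = - \frac{1}{3}$ ($b{\left(v,N \right)} = \frac{1}{5 - 8} = \frac{1}{-3} = - \frac{1}{3}$)
$b{\left(-4,-1 \right)} 17 \cdot 8 = \left(- \frac{1}{3}\right) 17 \cdot 8 = \left(- \frac{17}{3}\right) 8 = - \frac{136}{3}$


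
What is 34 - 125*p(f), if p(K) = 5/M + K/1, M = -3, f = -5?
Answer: 2602/3 ≈ 867.33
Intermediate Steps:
p(K) = -5/3 + K (p(K) = 5/(-3) + K/1 = 5*(-⅓) + K*1 = -5/3 + K)
34 - 125*p(f) = 34 - 125*(-5/3 - 5) = 34 - 125*(-20/3) = 34 + 2500/3 = 2602/3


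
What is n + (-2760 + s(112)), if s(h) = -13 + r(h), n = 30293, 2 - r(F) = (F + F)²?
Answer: -22654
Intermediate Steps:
r(F) = 2 - 4*F² (r(F) = 2 - (F + F)² = 2 - (2*F)² = 2 - 4*F²)
s(h) = -11 - 4*h² (s(h) = -13 + (2 - 4*h²) = -11 - 4*h²)
n + (-2760 + s(112)) = 30293 + (-2760 + (-11 - 4*112²)) = 30293 + (-2760 + (-11 - 4*12544)) = 30293 + (-2760 + (-11 - 50176)) = 30293 + (-2760 - 50187) = 30293 - 52947 = -22654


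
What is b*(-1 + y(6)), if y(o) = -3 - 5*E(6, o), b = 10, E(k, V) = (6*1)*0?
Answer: -40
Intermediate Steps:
E(k, V) = 0 (E(k, V) = 6*0 = 0)
y(o) = -3 (y(o) = -3 - 5*0 = -3 + 0 = -3)
b*(-1 + y(6)) = 10*(-1 - 3) = 10*(-4) = -40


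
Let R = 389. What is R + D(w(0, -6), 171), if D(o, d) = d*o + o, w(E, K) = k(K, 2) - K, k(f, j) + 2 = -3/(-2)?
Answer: 1335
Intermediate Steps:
k(f, j) = -1/2 (k(f, j) = -2 - 3/(-2) = -2 - 3*(-1/2) = -2 + 3/2 = -1/2)
w(E, K) = -1/2 - K
D(o, d) = o + d*o
R + D(w(0, -6), 171) = 389 + (-1/2 - 1*(-6))*(1 + 171) = 389 + (-1/2 + 6)*172 = 389 + (11/2)*172 = 389 + 946 = 1335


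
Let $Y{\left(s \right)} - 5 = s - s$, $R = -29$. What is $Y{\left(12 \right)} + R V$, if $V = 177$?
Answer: $-5128$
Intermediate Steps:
$Y{\left(s \right)} = 5$ ($Y{\left(s \right)} = 5 + \left(s - s\right) = 5 + 0 = 5$)
$Y{\left(12 \right)} + R V = 5 - 5133 = -5128$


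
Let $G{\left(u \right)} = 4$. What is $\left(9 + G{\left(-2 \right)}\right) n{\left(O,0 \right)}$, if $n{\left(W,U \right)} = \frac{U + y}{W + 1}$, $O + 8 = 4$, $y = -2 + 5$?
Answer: $-13$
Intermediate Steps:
$y = 3$
$O = -4$ ($O = -8 + 4 = -4$)
$n{\left(W,U \right)} = \frac{3 + U}{1 + W}$ ($n{\left(W,U \right)} = \frac{U + 3}{W + 1} = \frac{3 + U}{1 + W}$)
$\left(9 + G{\left(-2 \right)}\right) n{\left(O,0 \right)} = \left(9 + 4\right) \frac{3 + 0}{1 - 4} = 13 \frac{1}{-3} \cdot 3 = 13 \left(\left(- \frac{1}{3}\right) 3\right) = 13 \left(-1\right) = -13$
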